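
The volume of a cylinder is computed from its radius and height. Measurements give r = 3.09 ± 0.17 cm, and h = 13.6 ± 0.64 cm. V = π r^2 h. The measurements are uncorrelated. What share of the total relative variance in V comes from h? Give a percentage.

15.5%

(δV/V)² = (2·δr/r)² + (1·δh/h)²
  r term: (2×0.0550)² = 0.0121
  h term: (1×0.0471)² = 0.00221
Total = 0.0143. Share from h = 0.00221/0.0143 = 0.155.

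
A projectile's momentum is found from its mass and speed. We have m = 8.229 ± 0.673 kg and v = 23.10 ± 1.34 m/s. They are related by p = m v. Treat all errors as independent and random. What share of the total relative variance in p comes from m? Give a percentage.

(δp/p)² = (1·δm/m)² + (1·δv/v)²
  m term: (1×0.0818)² = 0.00669
  v term: (1×0.0580)² = 0.00337
Total = 0.0101. Share from m = 0.00669/0.0101 = 0.665.

66.5%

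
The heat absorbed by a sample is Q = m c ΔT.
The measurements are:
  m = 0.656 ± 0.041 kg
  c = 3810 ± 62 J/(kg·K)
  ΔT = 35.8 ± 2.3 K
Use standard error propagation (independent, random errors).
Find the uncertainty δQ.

8150 J

Each factor contributes (exponent × relative error)² to (δQ/Q)²:
  (1·δm/m)² = (1×0.0625)² = 0.00391;  (1·δc/c)² = (1×0.0163)² = 0.000265;  (1·δΔT/ΔT)² = (1×0.0642)² = 0.00413
δQ/Q = √(0.00830) = 0.0911
Q = 89500 J, so δQ = 0.0911 × 89500 = 8150 J.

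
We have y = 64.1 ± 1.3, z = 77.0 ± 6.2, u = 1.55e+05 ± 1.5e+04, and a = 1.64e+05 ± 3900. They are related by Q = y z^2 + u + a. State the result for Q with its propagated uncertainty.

Let p = y·z^2 = 3.8e+05. δp/p = √((1·δy/y)² + (2·δz/z)²) = √(0.000411 + 0.0259) = 0.162, so δp = 61700.
Q = p + u + a: δQ = √(δp² + δu² + δa²) = √(3.81e+09 + 2.25e+08 + 1.52e+07) = 63600
Q = 6.99e+05.

(6.99 ± 0.636) × 10^5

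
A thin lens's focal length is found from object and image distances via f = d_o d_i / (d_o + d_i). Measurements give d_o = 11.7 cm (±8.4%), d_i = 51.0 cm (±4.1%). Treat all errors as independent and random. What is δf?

∂f/∂d_o = (d_i/(d_o+d_i))² = 0.662;  ∂f/∂d_i = (d_o/(d_o+d_i))² = 0.0348
δf = √((∂f/∂d_o · δd_o)² + (∂f/∂d_i · δd_i)²) = √(0.423 + 0.00530) = 0.654 cm

0.654 cm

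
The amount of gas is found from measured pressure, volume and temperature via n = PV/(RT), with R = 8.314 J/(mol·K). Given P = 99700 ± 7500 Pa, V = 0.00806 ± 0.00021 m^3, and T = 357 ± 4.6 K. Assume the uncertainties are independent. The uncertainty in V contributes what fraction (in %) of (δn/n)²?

(δn/n)² = (1·δP/P)² + (1·δV/V)² + (-1·δT/T)²
  P term: (1×0.0752)² = 0.00566
  V term: (1×0.0261)² = 0.000679
  T term: (-1×0.0129)² = 0.000166
Total = 0.00650. Share from V = 0.000679/0.00650 = 0.104.

10.4%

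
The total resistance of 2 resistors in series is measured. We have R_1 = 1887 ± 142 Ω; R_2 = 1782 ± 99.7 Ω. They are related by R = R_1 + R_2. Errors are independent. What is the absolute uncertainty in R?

174 Ω

R is a linear combination, so absolute uncertainties add in quadrature:
  (δR_1)² = 20200;  (δR_2)² = 9940
δR = √(30100) = 174 Ω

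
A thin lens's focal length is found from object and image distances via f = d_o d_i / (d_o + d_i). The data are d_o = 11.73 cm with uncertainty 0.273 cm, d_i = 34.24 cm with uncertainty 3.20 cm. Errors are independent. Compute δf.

∂f/∂d_o = (d_i/(d_o+d_i))² = 0.555;  ∂f/∂d_i = (d_o/(d_o+d_i))² = 0.0651
δf = √((∂f/∂d_o · δd_o)² + (∂f/∂d_i · δd_i)²) = √(0.0229 + 0.0434) = 0.258 cm

0.258 cm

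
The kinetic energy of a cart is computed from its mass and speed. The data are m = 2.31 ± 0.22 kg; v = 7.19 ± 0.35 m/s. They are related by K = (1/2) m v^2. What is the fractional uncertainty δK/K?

For a monomial K ∝ m, v^2, fractional errors add in quadrature:
  (1·δm/m)² = (1×0.0952)² = 0.00907;  (2·δv/v)² = (2×0.0487)² = 0.00948
δK/K = √(0.0185) = 0.136

0.136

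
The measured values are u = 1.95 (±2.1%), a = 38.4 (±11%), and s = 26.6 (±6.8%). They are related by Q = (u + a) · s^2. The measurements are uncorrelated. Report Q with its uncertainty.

Let w = u + a = 40.4. δw = √(δu² + δa²) = √(0.00168 + 17.8) = 4.22, so δw/w = 0.105.
Q is then a monomial in w, s:
δQ/Q = √((δw/w)² + (2·δs/s)²) = √(0.0110 + 0.0185) = 0.172
Q = 28600, so δQ = 0.172 × 28600 = 4900.

28600 ± 4900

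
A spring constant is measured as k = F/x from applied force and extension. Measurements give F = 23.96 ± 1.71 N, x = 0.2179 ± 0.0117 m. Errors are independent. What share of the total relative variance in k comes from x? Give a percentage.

36.1%

(δk/k)² = (1·δF/F)² + (-1·δx/x)²
  F term: (1×0.0714)² = 0.00509
  x term: (-1×0.0537)² = 0.00288
Total = 0.00798. Share from x = 0.00288/0.00798 = 0.361.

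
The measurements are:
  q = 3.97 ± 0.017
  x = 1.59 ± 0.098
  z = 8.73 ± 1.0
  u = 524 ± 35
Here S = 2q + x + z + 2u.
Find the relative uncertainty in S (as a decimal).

0.0657

Absolute uncertainties add in quadrature for a linear combination:
  (2·δq)² = 0.00116;  (δx)² = 0.00960;  (δz)² = 1.00;  (2·δu)² = 4900
δS = √(4900) = 70.0
S = 1070, so δS/S = 70.0/1070 = 0.0657.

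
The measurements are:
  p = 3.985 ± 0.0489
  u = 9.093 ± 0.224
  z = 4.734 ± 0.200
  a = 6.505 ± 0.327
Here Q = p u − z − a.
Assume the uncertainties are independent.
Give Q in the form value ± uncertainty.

25.00 ± 1.07

Let w = p·u = 36.24. δw/w = √((1·δp/p)² + (1·δu/u)²) = √(0.000151 + 0.000607) = 0.0275, so δw = 0.997.
Q = w − z − a: δQ = √(δw² + δz² + δa²) = √(0.995 + 0.0400 + 0.107) = 1.07
Q = 25.00.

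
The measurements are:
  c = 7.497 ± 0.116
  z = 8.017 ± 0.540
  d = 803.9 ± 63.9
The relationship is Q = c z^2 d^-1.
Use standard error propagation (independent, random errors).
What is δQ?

For a monomial Q ∝ c, z^2, d^-1, fractional errors add in quadrature:
  (1·δc/c)² = (1×0.0155)² = 0.000239;  (2·δz/z)² = (2×0.0674)² = 0.0181;  (-1·δd/d)² = (-1×0.0795)² = 0.00632
δQ/Q = √(0.0247) = 0.157
Q = 0.5994, so δQ = 0.157 × 0.5994 = 0.0942.

0.0942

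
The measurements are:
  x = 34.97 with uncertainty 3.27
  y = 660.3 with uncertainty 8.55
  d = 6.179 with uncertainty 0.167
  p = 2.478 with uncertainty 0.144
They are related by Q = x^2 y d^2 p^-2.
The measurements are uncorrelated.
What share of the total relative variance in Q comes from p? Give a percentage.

(δQ/Q)² = (2·δx/x)² + (1·δy/y)² + (2·δd/d)² + (-2·δp/p)²
  x term: (2×0.0935)² = 0.0350
  y term: (1×0.0129)² = 0.000168
  d term: (2×0.0270)² = 0.00292
  p term: (-2×0.0581)² = 0.0135
Total = 0.0516. Share from p = 0.0135/0.0516 = 0.262.

26.2%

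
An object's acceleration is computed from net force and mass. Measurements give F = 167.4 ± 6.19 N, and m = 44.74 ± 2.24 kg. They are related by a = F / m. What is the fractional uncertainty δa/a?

Products/powers → add relative errors in quadrature, weighted by exponent:
  (1·δF/F)² = (1×0.0370)² = 0.00137;  (-1·δm/m)² = (-1×0.0501)² = 0.00251
δa/a = √(0.00387) = 0.0622

0.0622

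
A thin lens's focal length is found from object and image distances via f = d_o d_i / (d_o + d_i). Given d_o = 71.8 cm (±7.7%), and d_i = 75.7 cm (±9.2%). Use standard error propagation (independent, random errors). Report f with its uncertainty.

∂f/∂d_o = (d_i/(d_o+d_i))² = 0.263;  ∂f/∂d_i = (d_o/(d_o+d_i))² = 0.237
δf = √((∂f/∂d_o · δd_o)² + (∂f/∂d_i · δd_i)²) = √(2.12 + 2.72) = 2.20 cm
f = 36.8 cm.

36.8 ± 2.20 cm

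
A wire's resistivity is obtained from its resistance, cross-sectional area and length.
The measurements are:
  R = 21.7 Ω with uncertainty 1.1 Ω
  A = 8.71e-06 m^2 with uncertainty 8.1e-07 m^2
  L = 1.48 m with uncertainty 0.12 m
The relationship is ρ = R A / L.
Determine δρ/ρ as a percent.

Products/powers → add relative errors in quadrature, weighted by exponent:
  (1·δR/R)² = (1×0.0507)² = 0.00257;  (1·δA/A)² = (1×0.0930)² = 0.00865;  (-1·δL/L)² = (-1×0.0811)² = 0.00657
δρ/ρ = √(0.0178) = 0.133

13.3%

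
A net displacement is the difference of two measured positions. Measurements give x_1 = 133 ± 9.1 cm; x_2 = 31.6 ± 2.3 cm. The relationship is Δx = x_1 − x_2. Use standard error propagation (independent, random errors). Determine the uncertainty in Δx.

9.39 cm

Absolute uncertainties add in quadrature for a linear combination:
  (δx_1)² = 82.8;  (δx_2)² = 5.29
δΔx = √(88.1) = 9.39 cm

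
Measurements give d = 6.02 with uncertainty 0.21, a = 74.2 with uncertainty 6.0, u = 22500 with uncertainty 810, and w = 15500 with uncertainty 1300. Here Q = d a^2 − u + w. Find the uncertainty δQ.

5690

Let p = d·a^2 = 33100. δp/p = √((1·δd/d)² + (2·δa/a)²) = √(0.00122 + 0.0262) = 0.165, so δp = 5480.
Q = p − u + w: δQ = √(δp² + δu² + δw²) = √(3.01e+07 + 6.56e+05 + 1.69e+06) = 5690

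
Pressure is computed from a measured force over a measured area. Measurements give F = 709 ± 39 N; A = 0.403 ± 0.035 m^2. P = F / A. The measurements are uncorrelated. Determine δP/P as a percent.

10.3%

Since P is a product/quotient, work with relative uncertainties:
  (1·δF/F)² = (1×0.0550)² = 0.00303;  (-1·δA/A)² = (-1×0.0868)² = 0.00754
δP/P = √(0.0106) = 0.103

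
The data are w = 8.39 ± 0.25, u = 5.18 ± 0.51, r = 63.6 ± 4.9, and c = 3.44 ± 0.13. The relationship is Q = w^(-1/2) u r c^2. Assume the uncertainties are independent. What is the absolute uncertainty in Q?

Relative error in a monomial: (δQ/Q)² = Σ (nᵢ · δxᵢ/xᵢ)².
  (−½·δw/w)² = (-0.5×0.0298)² = 0.000222;  (1·δu/u)² = (1×0.0985)² = 0.00969;  (1·δr/r)² = (1×0.0770)² = 0.00594;  (2·δc/c)² = (2×0.0378)² = 0.00571
δQ/Q = √(0.0216) = 0.147
Q = 1350, so δQ = 0.147 × 1350 = 198.

198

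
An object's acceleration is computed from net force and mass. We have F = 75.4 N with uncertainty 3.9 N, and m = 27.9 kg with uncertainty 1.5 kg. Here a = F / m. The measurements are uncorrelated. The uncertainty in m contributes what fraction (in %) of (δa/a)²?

51.9%

(δa/a)² = (1·δF/F)² + (-1·δm/m)²
  F term: (1×0.0517)² = 0.00268
  m term: (-1×0.0538)² = 0.00289
Total = 0.00557. Share from m = 0.00289/0.00557 = 0.519.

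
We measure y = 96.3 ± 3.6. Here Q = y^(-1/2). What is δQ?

0.00190

Q ∝ y^(-1/2), so δQ/Q = |−½| · δy/y = 0.5 × 0.0374 = 0.0187.
Q = 0.102, so δQ = 0.0187 × 0.102 = 0.00190.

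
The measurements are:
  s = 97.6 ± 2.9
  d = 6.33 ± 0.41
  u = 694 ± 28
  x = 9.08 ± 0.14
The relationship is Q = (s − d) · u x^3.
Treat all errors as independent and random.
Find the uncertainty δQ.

3.28e+06

Let w = s − d = 91.3. δw = √(δs² + δd²) = √(8.41 + 0.168) = 2.93, so δw/w = 0.0321.
Q is then a monomial in w, u, x:
δQ/Q = √((δw/w)² + (1·δu/u)² + (3·δx/x)²) = √(0.00103 + 0.00163 + 0.00214) = 0.0693
Q = 4.74e+07, so δQ = 0.0693 × 4.74e+07 = 3.28e+06.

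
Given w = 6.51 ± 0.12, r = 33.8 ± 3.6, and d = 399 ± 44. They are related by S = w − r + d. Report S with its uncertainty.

372 ± 44.1

Absolute uncertainties add in quadrature for a linear combination:
  (δw)² = 0.0144;  (δr)² = 13.0;  (δd)² = 1940
δS = √(1950) = 44.1
S = 372.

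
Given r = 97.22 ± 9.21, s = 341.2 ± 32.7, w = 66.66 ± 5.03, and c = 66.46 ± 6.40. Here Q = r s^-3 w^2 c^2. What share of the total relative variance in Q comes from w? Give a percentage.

(δQ/Q)² = (1·δr/r)² + (-3·δs/s)² + (2·δw/w)² + (2·δc/c)²
  r term: (1×0.0947)² = 0.00897
  s term: (-3×0.0958)² = 0.0827
  w term: (2×0.0755)² = 0.0228
  c term: (2×0.0963)² = 0.0371
Total = 0.152. Share from w = 0.0228/0.152 = 0.150.

15.0%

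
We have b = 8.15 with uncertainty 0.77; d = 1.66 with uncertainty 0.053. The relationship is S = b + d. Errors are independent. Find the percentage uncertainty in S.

Each term contributes (cᵢ δxᵢ)² to (δS)²:
  (δb)² = 0.593;  (δd)² = 0.00281
δS = √(0.596) = 0.772
S = 9.81, so δS/S = 0.772/9.81 = 0.0787.

7.87%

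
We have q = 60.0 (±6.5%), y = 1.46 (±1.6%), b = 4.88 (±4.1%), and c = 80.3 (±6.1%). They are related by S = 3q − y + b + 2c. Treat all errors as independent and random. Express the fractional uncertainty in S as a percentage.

4.44%

Absolute uncertainties add in quadrature for a linear combination:
  (3·δq)² = 137;  (δy)² = 0.000546;  (δb)² = 0.0400;  (2·δc)² = 96.0
δS = √(233) = 15.3
S = 344, so δS/S = 15.3/344 = 0.0444.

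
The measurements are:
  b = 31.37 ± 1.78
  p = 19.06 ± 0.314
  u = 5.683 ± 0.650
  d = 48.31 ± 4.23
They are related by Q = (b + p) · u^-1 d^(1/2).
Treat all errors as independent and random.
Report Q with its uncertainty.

61.68 ± 7.87

Let w = b + p = 50.43. δw = √(δb² + δp²) = √(3.17 + 0.0986) = 1.81, so δw/w = 0.0358.
Q is then a monomial in w, u, d:
δQ/Q = √((δw/w)² + (-1·δu/u)² + (½·δd/d)²) = √(0.00128 + 0.0131 + 0.00192) = 0.128
Q = 61.68, so δQ = 0.128 × 61.68 = 7.87.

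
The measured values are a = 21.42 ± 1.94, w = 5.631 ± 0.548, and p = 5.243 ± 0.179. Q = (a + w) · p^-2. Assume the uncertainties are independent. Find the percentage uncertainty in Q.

10.1%

Let u = a + w = 27.05. δu = √(δa² + δw²) = √(3.76 + 0.300) = 2.02, so δu/u = 0.0745.
Q is then a monomial in u, p:
δQ/Q = √((δu/u)² + (-2·δp/p)²) = √(0.00555 + 0.00466) = 0.101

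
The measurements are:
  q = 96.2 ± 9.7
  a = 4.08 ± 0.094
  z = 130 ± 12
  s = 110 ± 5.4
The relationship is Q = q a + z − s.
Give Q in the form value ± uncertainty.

412 ± 42.7

Let p = q·a = 392. δp/p = √((1·δq/q)² + (1·δa/a)²) = √(0.0102 + 0.000531) = 0.103, so δp = 40.6.
Q = p + z − s: δQ = √(δp² + δz² + δs²) = √(1650 + 144 + 29.2) = 42.7
Q = 412.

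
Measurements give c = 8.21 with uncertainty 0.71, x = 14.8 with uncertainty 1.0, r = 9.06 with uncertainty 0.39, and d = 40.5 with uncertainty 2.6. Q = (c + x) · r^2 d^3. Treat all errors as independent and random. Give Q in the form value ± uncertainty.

(1.25 ± 0.273) × 10^8

Let u = c + x = 23.0. δu = √(δc² + δx²) = √(0.504 + 1.00) = 1.23, so δu/u = 0.0533.
Q is then a monomial in u, r, d:
δQ/Q = √((δu/u)² + (2·δr/r)² + (3·δd/d)²) = √(0.00284 + 0.00741 + 0.0371) = 0.218
Q = 1.25e+08, so δQ = 0.218 × 1.25e+08 = 2.73e+07.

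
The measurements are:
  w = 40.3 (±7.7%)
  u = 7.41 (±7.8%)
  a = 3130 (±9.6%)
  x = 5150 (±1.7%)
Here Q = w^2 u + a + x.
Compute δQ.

Let p = w^2·u = 12000. δp/p = √((2·δw/w)² + (1·δu/u)²) = √(0.0237 + 0.00608) = 0.173, so δp = 2080.
Q = p + a + x: δQ = √(δp² + δa² + δx²) = √(4.32e+06 + 90300 + 7670) = 2100

2100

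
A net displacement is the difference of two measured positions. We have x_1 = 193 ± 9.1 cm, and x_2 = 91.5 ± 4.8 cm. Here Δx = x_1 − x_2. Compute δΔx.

For a sum/difference, combine absolute errors in quadrature:
  (δx_1)² = 82.8;  (δx_2)² = 23.0
δΔx = √(106) = 10.3 cm

10.3 cm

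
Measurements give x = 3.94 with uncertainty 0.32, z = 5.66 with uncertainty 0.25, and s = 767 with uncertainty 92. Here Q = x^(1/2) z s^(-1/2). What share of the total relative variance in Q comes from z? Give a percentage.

27.1%

(δQ/Q)² = (½·δx/x)² + (1·δz/z)² + (−½·δs/s)²
  x term: (0.5×0.0812)² = 0.00165
  z term: (1×0.0442)² = 0.00195
  s term: (-0.5×0.120)² = 0.00360
Total = 0.00720. Share from z = 0.00195/0.00720 = 0.271.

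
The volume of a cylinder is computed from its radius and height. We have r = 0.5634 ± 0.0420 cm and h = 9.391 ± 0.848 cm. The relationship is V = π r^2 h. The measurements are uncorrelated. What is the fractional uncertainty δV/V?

0.174

Products/powers → add relative errors in quadrature, weighted by exponent:
  (2·δr/r)² = (2×0.0745)² = 0.0222;  (1·δh/h)² = (1×0.0903)² = 0.00815
δV/V = √(0.0304) = 0.174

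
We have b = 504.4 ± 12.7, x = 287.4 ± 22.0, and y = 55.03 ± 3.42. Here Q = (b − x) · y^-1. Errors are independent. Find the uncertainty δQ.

Let u = b − x = 217.0. δu = √(δb² + δx²) = √(161 + 484) = 25.4, so δu/u = 0.117.
Q is then a monomial in u, y:
δQ/Q = √((δu/u)² + (-1·δy/y)²) = √(0.0137 + 0.00386) = 0.133
Q = 3.943, so δQ = 0.133 × 3.943 = 0.523.

0.523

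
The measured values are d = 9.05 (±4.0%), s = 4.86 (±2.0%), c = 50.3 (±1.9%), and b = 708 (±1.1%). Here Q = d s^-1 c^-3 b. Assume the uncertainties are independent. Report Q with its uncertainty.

0.0104 ± 0.000759

Relative error in a monomial: (δQ/Q)² = Σ (nᵢ · δxᵢ/xᵢ)².
  (1·δd/d)² = (1×0.0400)² = 0.00160;  (-1·δs/s)² = (-1×0.0200)² = 0.000400;  (-3·δc/c)² = (-3×0.0190)² = 0.00325;  (1·δb/b)² = (1×0.0110)² = 0.000121
δQ/Q = √(0.00537) = 0.0733
Q = 0.0104, so δQ = 0.0733 × 0.0104 = 0.000759.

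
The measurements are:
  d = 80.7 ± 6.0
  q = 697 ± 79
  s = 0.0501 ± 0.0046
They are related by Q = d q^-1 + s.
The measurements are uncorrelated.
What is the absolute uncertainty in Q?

Let p = d·q^-1 = 0.116. δp/p = √((1·δd/d)² + (-1·δq/q)²) = √(0.00553 + 0.0128) = 0.136, so δp = 0.0157.
Q = p + s: δQ = √(δp² + δs²) = √(0.000246 + 2.12e-05) = 0.0164

0.0164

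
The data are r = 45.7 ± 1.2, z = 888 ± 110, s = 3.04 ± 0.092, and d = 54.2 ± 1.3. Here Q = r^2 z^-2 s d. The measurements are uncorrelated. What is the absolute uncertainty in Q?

Since Q is a product/quotient, work with relative uncertainties:
  (2·δr/r)² = (2×0.0263)² = 0.00276;  (-2·δz/z)² = (-2×0.124)² = 0.0614;  (1·δs/s)² = (1×0.0303)² = 0.000916;  (1·δd/d)² = (1×0.0240)² = 0.000575
δQ/Q = √(0.0656) = 0.256
Q = 0.436, so δQ = 0.256 × 0.436 = 0.112.

0.112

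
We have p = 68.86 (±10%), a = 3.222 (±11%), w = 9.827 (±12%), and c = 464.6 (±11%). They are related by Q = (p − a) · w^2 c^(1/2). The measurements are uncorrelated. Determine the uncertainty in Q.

36600

Let u = p − a = 65.64. δu = √(δp² + δa²) = √(47.4 + 0.126) = 6.90, so δu/u = 0.105.
Q is then a monomial in u, w, c:
δQ/Q = √((δu/u)² + (2·δw/w)² + (½·δc/c)²) = √(0.0110 + 0.0576 + 0.00302) = 0.268
Q = 136600, so δQ = 0.268 × 136600 = 36600.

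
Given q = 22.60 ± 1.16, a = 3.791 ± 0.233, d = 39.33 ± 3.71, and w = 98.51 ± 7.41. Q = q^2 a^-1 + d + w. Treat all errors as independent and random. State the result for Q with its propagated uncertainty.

Let p = q^2·a^-1 = 134.7. δp/p = √((2·δq/q)² + (-1·δa/a)²) = √(0.0105 + 0.00378) = 0.120, so δp = 16.1.
Q = p + d + w: δQ = √(δp² + δd² + δw²) = √(260 + 13.8 + 54.9) = 18.1
Q = 272.6.

272.6 ± 18.1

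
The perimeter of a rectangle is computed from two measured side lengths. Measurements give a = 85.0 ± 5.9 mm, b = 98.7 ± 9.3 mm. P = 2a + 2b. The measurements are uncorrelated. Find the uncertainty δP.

For a sum/difference, combine absolute errors in quadrature:
  (2·δa)² = 139;  (2·δb)² = 346
δP = √(485) = 22.0 mm

22.0 mm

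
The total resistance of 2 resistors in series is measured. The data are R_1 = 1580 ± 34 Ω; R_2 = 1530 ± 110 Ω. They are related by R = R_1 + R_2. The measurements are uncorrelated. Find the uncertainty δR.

Each term contributes (cᵢ δxᵢ)² to (δR)²:
  (δR_1)² = 1160;  (δR_2)² = 12100
δR = √(13300) = 115 Ω

115 Ω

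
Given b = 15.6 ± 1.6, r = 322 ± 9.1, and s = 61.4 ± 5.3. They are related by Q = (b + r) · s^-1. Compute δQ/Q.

0.0906

Let u = b + r = 338. δu = √(δb² + δr²) = √(2.56 + 82.8) = 9.24, so δu/u = 0.0274.
Q is then a monomial in u, s:
δQ/Q = √((δu/u)² + (-1·δs/s)²) = √(0.000749 + 0.00745) = 0.0906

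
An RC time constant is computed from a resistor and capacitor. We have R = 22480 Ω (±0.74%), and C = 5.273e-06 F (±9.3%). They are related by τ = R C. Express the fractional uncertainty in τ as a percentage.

9.33%

Products/powers → add relative errors in quadrature, weighted by exponent:
  (1·δR/R)² = (1×0.00740)² = 5.48e-05;  (1·δC/C)² = (1×0.0930)² = 0.00865
δτ/τ = √(0.00870) = 0.0933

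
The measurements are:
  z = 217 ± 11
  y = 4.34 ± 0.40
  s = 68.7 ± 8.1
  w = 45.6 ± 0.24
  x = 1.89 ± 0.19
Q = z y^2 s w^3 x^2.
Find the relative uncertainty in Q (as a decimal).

0.302

For a monomial Q ∝ z, y^2, s, w^3, x^2, fractional errors add in quadrature:
  (1·δz/z)² = (1×0.0507)² = 0.00257;  (2·δy/y)² = (2×0.0922)² = 0.0340;  (1·δs/s)² = (1×0.118)² = 0.0139;  (3·δw/w)² = (3×0.00526)² = 0.000249;  (2·δx/x)² = (2×0.101)² = 0.0404
δQ/Q = √(0.0911) = 0.302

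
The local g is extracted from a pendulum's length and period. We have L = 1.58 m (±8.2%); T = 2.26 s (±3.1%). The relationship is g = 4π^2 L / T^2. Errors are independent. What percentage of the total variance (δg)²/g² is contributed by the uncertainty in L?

63.6%

(δg/g)² = (1·δL/L)² + (-2·δT/T)²
  L term: (1×0.0820)² = 0.00672
  T term: (-2×0.0310)² = 0.00384
Total = 0.0106. Share from L = 0.00672/0.0106 = 0.636.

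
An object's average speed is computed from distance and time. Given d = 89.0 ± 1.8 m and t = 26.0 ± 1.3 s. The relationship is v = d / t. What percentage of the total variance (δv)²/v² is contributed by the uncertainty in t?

85.9%

(δv/v)² = (1·δd/d)² + (-1·δt/t)²
  d term: (1×0.0202)² = 0.000409
  t term: (-1×0.0500)² = 0.00250
Total = 0.00291. Share from t = 0.00250/0.00291 = 0.859.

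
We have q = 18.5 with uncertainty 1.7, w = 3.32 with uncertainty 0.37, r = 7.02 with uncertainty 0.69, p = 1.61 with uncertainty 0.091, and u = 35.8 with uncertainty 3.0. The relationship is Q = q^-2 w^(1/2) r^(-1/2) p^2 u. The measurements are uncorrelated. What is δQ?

0.0453

Products/powers → add relative errors in quadrature, weighted by exponent:
  (-2·δq/q)² = (-2×0.0919)² = 0.0338;  (½·δw/w)² = (0.5×0.111)² = 0.00311;  (−½·δr/r)² = (-0.5×0.0983)² = 0.00242;  (2·δp/p)² = (2×0.0565)² = 0.0128;  (1·δu/u)² = (1×0.0838)² = 0.00702
δQ/Q = √(0.0591) = 0.243
Q = 0.186, so δQ = 0.243 × 0.186 = 0.0453.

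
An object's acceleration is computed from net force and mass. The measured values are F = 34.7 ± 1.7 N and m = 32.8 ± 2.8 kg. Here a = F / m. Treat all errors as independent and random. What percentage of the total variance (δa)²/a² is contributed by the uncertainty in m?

75.2%

(δa/a)² = (1·δF/F)² + (-1·δm/m)²
  F term: (1×0.0490)² = 0.00240
  m term: (-1×0.0854)² = 0.00729
Total = 0.00969. Share from m = 0.00729/0.00969 = 0.752.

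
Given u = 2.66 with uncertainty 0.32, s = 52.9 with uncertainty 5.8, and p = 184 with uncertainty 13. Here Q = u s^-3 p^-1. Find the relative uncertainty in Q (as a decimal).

Since Q is a product/quotient, work with relative uncertainties:
  (1·δu/u)² = (1×0.120)² = 0.0145;  (-3·δs/s)² = (-3×0.110)² = 0.108;  (-1·δp/p)² = (-1×0.0707)² = 0.00499
δQ/Q = √(0.128) = 0.357

0.357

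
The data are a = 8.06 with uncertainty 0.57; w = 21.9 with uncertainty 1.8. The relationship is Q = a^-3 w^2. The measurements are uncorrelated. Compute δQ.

Each factor contributes (exponent × relative error)² to (δQ/Q)²:
  (-3·δa/a)² = (-3×0.0707)² = 0.0450;  (2·δw/w)² = (2×0.0822)² = 0.0270
δQ/Q = √(0.0720) = 0.268
Q = 0.916, so δQ = 0.268 × 0.916 = 0.246.

0.246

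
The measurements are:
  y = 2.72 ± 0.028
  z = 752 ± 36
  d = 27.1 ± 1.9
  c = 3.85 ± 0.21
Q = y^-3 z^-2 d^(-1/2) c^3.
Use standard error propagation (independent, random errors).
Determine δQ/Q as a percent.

19.5%

Products/powers → add relative errors in quadrature, weighted by exponent:
  (-3·δy/y)² = (-3×0.0103)² = 0.000954;  (-2·δz/z)² = (-2×0.0479)² = 0.00917;  (−½·δd/d)² = (-0.5×0.0701)² = 0.00123;  (3·δc/c)² = (3×0.0545)² = 0.0268
δQ/Q = √(0.0381) = 0.195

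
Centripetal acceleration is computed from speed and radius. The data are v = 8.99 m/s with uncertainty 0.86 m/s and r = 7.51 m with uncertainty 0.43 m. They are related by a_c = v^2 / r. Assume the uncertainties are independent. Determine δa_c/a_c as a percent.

Relative error in a monomial: (δa_c/a_c)² = Σ (nᵢ · δxᵢ/xᵢ)².
  (2·δv/v)² = (2×0.0957)² = 0.0366;  (-1·δr/r)² = (-1×0.0573)² = 0.00328
δa_c/a_c = √(0.0399) = 0.200

20.0%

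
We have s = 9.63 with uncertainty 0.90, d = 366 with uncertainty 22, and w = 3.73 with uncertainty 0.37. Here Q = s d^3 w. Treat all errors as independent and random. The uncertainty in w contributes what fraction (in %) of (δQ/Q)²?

(δQ/Q)² = (1·δs/s)² + (3·δd/d)² + (1·δw/w)²
  s term: (1×0.0935)² = 0.00873
  d term: (3×0.0601)² = 0.0325
  w term: (1×0.0992)² = 0.00984
Total = 0.0511. Share from w = 0.00984/0.0511 = 0.193.

19.3%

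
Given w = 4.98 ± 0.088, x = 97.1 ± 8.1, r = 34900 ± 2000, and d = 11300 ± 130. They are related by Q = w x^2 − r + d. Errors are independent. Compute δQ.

8130

Let p = w·x^2 = 47000. δp/p = √((1·δw/w)² + (2·δx/x)²) = √(0.000312 + 0.0278) = 0.168, so δp = 7880.
Q = p − r + d: δQ = √(δp² + δr² + δd²) = √(6.21e+07 + 4e+06 + 16900) = 8130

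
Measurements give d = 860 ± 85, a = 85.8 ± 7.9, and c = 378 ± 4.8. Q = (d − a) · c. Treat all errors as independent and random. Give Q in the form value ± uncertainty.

(2.93 ± 0.325) × 10^5

Let u = d − a = 774. δu = √(δd² + δa²) = √(7220 + 62.4) = 85.4, so δu/u = 0.110.
Q is then a monomial in u, c:
δQ/Q = √((δu/u)² + (1·δc/c)²) = √(0.0122 + 0.000161) = 0.111
Q = 2.93e+05, so δQ = 0.111 × 2.93e+05 = 32500.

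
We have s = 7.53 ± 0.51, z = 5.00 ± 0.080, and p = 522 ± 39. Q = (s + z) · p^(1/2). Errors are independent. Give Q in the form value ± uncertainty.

286 ± 15.9

Let u = s + z = 12.5. δu = √(δs² + δz²) = √(0.260 + 0.00640) = 0.516, so δu/u = 0.0412.
Q is then a monomial in u, p:
δQ/Q = √((δu/u)² + (½·δp/p)²) = √(0.00170 + 0.00140) = 0.0556
Q = 286, so δQ = 0.0556 × 286 = 15.9.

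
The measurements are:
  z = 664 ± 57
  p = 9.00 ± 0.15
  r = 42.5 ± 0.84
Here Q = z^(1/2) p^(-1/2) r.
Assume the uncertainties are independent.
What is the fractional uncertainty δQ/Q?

0.0480

Relative error in a monomial: (δQ/Q)² = Σ (nᵢ · δxᵢ/xᵢ)².
  (½·δz/z)² = (0.5×0.0858)² = 0.00184;  (−½·δp/p)² = (-0.5×0.0167)² = 6.94e-05;  (1·δr/r)² = (1×0.0198)² = 0.000391
δQ/Q = √(0.00230) = 0.0480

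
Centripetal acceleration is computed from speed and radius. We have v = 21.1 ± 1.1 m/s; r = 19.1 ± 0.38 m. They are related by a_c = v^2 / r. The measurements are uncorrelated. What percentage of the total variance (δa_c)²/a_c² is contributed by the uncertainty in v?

(δa_c/a_c)² = (2·δv/v)² + (-1·δr/r)²
  v term: (2×0.0521)² = 0.0109
  r term: (-1×0.0199)² = 0.000396
Total = 0.0113. Share from v = 0.0109/0.0113 = 0.965.

96.5%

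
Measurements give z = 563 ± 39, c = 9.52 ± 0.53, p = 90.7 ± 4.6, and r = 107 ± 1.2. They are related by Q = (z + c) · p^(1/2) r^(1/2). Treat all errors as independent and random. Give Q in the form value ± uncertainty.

Let u = z + c = 573. δu = √(δz² + δc²) = √(1520 + 0.281) = 39.0, so δu/u = 0.0681.
Q is then a monomial in u, p, r:
δQ/Q = √((δu/u)² + (½·δp/p)² + (½·δr/r)²) = √(0.00464 + 0.000643 + 3.14e-05) = 0.0729
Q = 56400, so δQ = 0.0729 × 56400 = 4110.

56400 ± 4110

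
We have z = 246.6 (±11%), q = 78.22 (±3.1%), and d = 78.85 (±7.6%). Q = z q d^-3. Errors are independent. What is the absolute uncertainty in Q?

Q is a product of powers, so relative uncertainties combine in quadrature:
  (1·δz/z)² = (1×0.110)² = 0.0121;  (1·δq/q)² = (1×0.0310)² = 0.000961;  (-3·δd/d)² = (-3×0.0760)² = 0.0520
δQ/Q = √(0.0650) = 0.255
Q = 0.03935, so δQ = 0.255 × 0.03935 = 0.0100.

0.0100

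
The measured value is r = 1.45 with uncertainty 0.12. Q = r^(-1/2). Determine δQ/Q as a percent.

Q ∝ r^(-1/2), so δQ/Q = |−½| · δr/r = 0.5 × 0.0828 = 0.0414.

4.14%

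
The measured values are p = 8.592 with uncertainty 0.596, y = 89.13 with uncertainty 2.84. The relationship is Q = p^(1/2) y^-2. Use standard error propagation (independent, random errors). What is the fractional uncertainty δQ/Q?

0.0726

For a monomial Q ∝ p^(1/2), y^-2, fractional errors add in quadrature:
  (½·δp/p)² = (0.5×0.0694)² = 0.00120;  (-2·δy/y)² = (-2×0.0319)² = 0.00406
δQ/Q = √(0.00526) = 0.0726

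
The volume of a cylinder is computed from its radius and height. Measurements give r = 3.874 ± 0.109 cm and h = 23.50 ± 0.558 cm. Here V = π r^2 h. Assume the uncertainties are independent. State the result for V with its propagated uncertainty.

Since V is a product/quotient, work with relative uncertainties:
  (2·δr/r)² = (2×0.0281)² = 0.00317;  (1·δh/h)² = (1×0.0237)² = 0.000564
δV/V = √(0.00373) = 0.0611
V = 1108 cm^3, so δV = 0.0611 × 1108 = 67.7 cm^3.

1108 ± 67.7 cm^3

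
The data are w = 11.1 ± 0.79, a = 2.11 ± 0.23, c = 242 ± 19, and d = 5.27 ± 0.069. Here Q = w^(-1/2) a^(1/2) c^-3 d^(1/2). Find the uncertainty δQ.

Relative error in a monomial: (δQ/Q)² = Σ (nᵢ · δxᵢ/xᵢ)².
  (−½·δw/w)² = (-0.5×0.0712)² = 0.00127;  (½·δa/a)² = (0.5×0.109)² = 0.00297;  (-3·δc/c)² = (-3×0.0785)² = 0.0555;  (½·δd/d)² = (0.5×0.0131)² = 4.29e-05
δQ/Q = √(0.0598) = 0.244
Q = 7.06e-08, so δQ = 0.244 × 7.06e-08 = 1.73e-08.

1.73e-08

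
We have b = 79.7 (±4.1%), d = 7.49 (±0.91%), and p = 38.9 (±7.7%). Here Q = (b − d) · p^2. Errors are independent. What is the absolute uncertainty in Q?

17500

Let u = b − d = 72.2. δu = √(δb² + δd²) = √(10.7 + 0.00465) = 3.27, so δu/u = 0.0453.
Q is then a monomial in u, p:
δQ/Q = √((δu/u)² + (2·δp/p)²) = √(0.00205 + 0.0237) = 0.161
Q = 1.09e+05, so δQ = 0.161 × 1.09e+05 = 17500.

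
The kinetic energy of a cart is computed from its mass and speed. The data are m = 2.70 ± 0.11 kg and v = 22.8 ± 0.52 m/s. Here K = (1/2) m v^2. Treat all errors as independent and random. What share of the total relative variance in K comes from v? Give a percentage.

55.6%

(δK/K)² = (1·δm/m)² + (2·δv/v)²
  m term: (1×0.0407)² = 0.00166
  v term: (2×0.0228)² = 0.00208
Total = 0.00374. Share from v = 0.00208/0.00374 = 0.556.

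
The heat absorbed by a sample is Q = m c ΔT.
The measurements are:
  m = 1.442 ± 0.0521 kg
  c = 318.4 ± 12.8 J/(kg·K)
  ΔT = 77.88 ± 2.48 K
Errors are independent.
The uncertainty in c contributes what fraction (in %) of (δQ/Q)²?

(δQ/Q)² = (1·δm/m)² + (1·δc/c)² + (1·δΔT/ΔT)²
  m term: (1×0.0361)² = 0.00131
  c term: (1×0.0402)² = 0.00162
  ΔT term: (1×0.0318)² = 0.00101
Total = 0.00394. Share from c = 0.00162/0.00394 = 0.411.

41.1%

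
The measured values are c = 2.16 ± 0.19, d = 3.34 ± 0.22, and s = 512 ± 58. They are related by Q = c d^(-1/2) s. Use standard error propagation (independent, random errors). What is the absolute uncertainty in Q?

89.0

Since Q is a product/quotient, work with relative uncertainties:
  (1·δc/c)² = (1×0.0880)² = 0.00774;  (−½·δd/d)² = (-0.5×0.0659)² = 0.00108;  (1·δs/s)² = (1×0.113)² = 0.0128
δQ/Q = √(0.0217) = 0.147
Q = 605, so δQ = 0.147 × 605 = 89.0.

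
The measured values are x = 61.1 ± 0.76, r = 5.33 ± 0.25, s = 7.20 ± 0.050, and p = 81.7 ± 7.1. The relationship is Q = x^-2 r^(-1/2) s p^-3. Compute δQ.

Q is a product of powers, so relative uncertainties combine in quadrature:
  (-2·δx/x)² = (-2×0.0124)² = 0.000619;  (−½·δr/r)² = (-0.5×0.0469)² = 0.000550;  (1·δs/s)² = (1×0.00694)² = 4.82e-05;  (-3·δp/p)² = (-3×0.0869)² = 0.0680
δQ/Q = √(0.0692) = 0.263
Q = 1.53e-09, so δQ = 0.263 × 1.53e-09 = 4.03e-10.

4.03e-10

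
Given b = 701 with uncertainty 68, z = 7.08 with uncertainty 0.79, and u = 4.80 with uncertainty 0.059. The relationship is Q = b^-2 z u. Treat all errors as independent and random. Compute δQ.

Q is a product of powers, so relative uncertainties combine in quadrature:
  (-2·δb/b)² = (-2×0.0970)² = 0.0376;  (1·δz/z)² = (1×0.112)² = 0.0125;  (1·δu/u)² = (1×0.0123)² = 0.000151
δQ/Q = √(0.0502) = 0.224
Q = 6.92e-05, so δQ = 0.224 × 6.92e-05 = 1.55e-05.

1.55e-05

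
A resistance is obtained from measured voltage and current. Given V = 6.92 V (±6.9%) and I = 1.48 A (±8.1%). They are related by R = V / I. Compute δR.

R is a product of powers, so relative uncertainties combine in quadrature:
  (1·δV/V)² = (1×0.0690)² = 0.00476;  (-1·δI/I)² = (-1×0.0810)² = 0.00656
δR/R = √(0.0113) = 0.106
R = 4.68 Ω, so δR = 0.106 × 4.68 = 0.498 Ω.

0.498 Ω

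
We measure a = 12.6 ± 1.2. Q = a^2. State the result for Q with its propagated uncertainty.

Q ∝ a^2, so δQ/Q = |2| · δa/a = 2 × 0.0952 = 0.190.
Q = 159, so δQ = 0.190 × 159 = 30.2.

159 ± 30.2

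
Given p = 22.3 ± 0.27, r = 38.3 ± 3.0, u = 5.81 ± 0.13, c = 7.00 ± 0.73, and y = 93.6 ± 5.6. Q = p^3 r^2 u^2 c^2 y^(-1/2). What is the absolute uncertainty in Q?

Since Q is a product/quotient, work with relative uncertainties:
  (3·δp/p)² = (3×0.0121)² = 0.00132;  (2·δr/r)² = (2×0.0783)² = 0.0245;  (2·δu/u)² = (2×0.0224)² = 0.00200;  (2·δc/c)² = (2×0.104)² = 0.0435;  (−½·δy/y)² = (-0.5×0.0598)² = 0.000895
δQ/Q = √(0.0723) = 0.269
Q = 2.78e+09, so δQ = 0.269 × 2.78e+09 = 7.48e+08.

7.48e+08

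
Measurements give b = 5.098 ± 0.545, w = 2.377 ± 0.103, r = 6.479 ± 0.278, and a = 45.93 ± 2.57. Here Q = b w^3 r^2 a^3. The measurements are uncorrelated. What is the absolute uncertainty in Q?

7.04e+07

Each factor contributes (exponent × relative error)² to (δQ/Q)²:
  (1·δb/b)² = (1×0.107)² = 0.0114;  (3·δw/w)² = (3×0.0433)² = 0.0169;  (2·δr/r)² = (2×0.0429)² = 0.00736;  (3·δa/a)² = (3×0.0560)² = 0.0282
δQ/Q = √(0.0639) = 0.253
Q = 2.785e+08, so δQ = 0.253 × 2.785e+08 = 7.04e+07.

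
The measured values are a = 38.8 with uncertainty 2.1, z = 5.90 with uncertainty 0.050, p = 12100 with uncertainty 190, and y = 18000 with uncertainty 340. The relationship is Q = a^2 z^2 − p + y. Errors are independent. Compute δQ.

5750

Let w = a^2·z^2 = 52400. δw/w = √((2·δa/a)² + (2·δz/z)²) = √(0.0117 + 0.000287) = 0.110, so δw = 5740.
Q = w − p + y: δQ = √(δw² + δp² + δy²) = √(3.3e+07 + 36100 + 1.16e+05) = 5750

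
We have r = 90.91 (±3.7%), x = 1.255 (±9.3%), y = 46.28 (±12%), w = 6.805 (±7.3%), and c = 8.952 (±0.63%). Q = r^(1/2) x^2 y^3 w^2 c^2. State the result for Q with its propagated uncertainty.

(5.524 ± 2.38) × 10^9

Since Q is a product/quotient, work with relative uncertainties:
  (½·δr/r)² = (0.5×0.0370)² = 0.000342;  (2·δx/x)² = (2×0.0930)² = 0.0346;  (3·δy/y)² = (3×0.120)² = 0.130;  (2·δw/w)² = (2×0.0730)² = 0.0213;  (2·δc/c)² = (2×0.00630)² = 0.000159
δQ/Q = √(0.186) = 0.431
Q = 5.524e+09, so δQ = 0.431 × 5.524e+09 = 2.38e+09.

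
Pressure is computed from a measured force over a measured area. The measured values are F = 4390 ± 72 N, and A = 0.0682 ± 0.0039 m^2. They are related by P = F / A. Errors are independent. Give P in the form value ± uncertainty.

Relative error in a monomial: (δP/P)² = Σ (nᵢ · δxᵢ/xᵢ)².
  (1·δF/F)² = (1×0.0164)² = 0.000269;  (-1·δA/A)² = (-1×0.0572)² = 0.00327
δP/P = √(0.00354) = 0.0595
P = 64400 Pa, so δP = 0.0595 × 64400 = 3830 Pa.

64400 ± 3830 Pa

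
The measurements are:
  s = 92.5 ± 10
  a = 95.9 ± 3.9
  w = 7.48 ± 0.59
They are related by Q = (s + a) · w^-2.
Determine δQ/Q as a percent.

Let u = s + a = 188. δu = √(δs² + δa²) = √(100 + 15.2) = 10.7, so δu/u = 0.0570.
Q is then a monomial in u, w:
δQ/Q = √((δu/u)² + (-2·δw/w)²) = √(0.00325 + 0.0249) = 0.168

16.8%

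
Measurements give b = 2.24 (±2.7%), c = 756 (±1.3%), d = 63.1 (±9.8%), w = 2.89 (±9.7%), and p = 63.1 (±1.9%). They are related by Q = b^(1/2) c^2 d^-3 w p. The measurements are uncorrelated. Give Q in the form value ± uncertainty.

621 ± 193

Each factor contributes (exponent × relative error)² to (δQ/Q)²:
  (½·δb/b)² = (0.5×0.0270)² = 0.000182;  (2·δc/c)² = (2×0.0130)² = 0.000676;  (-3·δd/d)² = (-3×0.0980)² = 0.0864;  (1·δw/w)² = (1×0.0970)² = 0.00941;  (1·δp/p)² = (1×0.0190)² = 0.000361
δQ/Q = √(0.0971) = 0.312
Q = 621, so δQ = 0.312 × 621 = 193.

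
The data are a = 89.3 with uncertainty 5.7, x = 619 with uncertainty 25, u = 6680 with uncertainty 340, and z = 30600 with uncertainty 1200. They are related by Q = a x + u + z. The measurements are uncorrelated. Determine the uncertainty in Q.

4360

Let p = a·x = 55300. δp/p = √((1·δa/a)² + (1·δx/x)²) = √(0.00407 + 0.00163) = 0.0755, so δp = 4180.
Q = p + u + z: δQ = √(δp² + δu² + δz²) = √(1.74e+07 + 1.16e+05 + 1.44e+06) = 4360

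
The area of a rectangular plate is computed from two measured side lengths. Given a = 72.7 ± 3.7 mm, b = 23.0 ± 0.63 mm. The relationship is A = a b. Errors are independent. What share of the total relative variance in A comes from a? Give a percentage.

77.5%

(δA/A)² = (1·δa/a)² + (1·δb/b)²
  a term: (1×0.0509)² = 0.00259
  b term: (1×0.0274)² = 0.000750
Total = 0.00334. Share from a = 0.00259/0.00334 = 0.775.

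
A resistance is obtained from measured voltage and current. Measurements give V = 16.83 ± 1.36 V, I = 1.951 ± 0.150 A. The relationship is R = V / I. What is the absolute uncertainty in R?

0.962 Ω

R is a product of powers, so relative uncertainties combine in quadrature:
  (1·δV/V)² = (1×0.0808)² = 0.00653;  (-1·δI/I)² = (-1×0.0769)² = 0.00591
δR/R = √(0.0124) = 0.112
R = 8.626 Ω, so δR = 0.112 × 8.626 = 0.962 Ω.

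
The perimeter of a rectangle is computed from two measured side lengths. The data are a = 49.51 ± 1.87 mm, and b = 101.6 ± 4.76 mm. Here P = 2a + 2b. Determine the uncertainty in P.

10.2 mm

For a sum/difference, combine absolute errors in quadrature:
  (2·δa)² = 14.0;  (2·δb)² = 90.6
δP = √(105) = 10.2 mm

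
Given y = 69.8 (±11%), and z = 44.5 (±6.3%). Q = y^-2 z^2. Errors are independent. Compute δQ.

Q is a product of powers, so relative uncertainties combine in quadrature:
  (-2·δy/y)² = (-2×0.110)² = 0.0484;  (2·δz/z)² = (2×0.0630)² = 0.0159
δQ/Q = √(0.0643) = 0.254
Q = 0.406, so δQ = 0.254 × 0.406 = 0.103.

0.103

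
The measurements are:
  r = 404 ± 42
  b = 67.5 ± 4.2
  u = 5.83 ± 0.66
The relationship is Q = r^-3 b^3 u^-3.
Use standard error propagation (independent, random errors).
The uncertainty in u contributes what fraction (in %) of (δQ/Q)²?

46.6%

(δQ/Q)² = (-3·δr/r)² + (3·δb/b)² + (-3·δu/u)²
  r term: (-3×0.104)² = 0.0973
  b term: (3×0.0622)² = 0.0348
  u term: (-3×0.113)² = 0.115
Total = 0.247. Share from u = 0.115/0.247 = 0.466.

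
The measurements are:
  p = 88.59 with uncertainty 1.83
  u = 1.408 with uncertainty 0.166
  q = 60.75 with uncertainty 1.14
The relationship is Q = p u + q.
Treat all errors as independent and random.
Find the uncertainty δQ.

Let w = p·u = 124.7. δw/w = √((1·δp/p)² + (1·δu/u)²) = √(0.000427 + 0.0139) = 0.120, so δw = 14.9.
Q = w + q: δQ = √(δw² + δq²) = √(223 + 1.30) = 15.0

15.0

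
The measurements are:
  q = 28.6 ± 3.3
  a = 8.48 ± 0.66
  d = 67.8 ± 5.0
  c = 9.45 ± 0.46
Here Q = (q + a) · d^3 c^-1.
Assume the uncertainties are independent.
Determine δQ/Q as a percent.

Let u = q + a = 37.1. δu = √(δq² + δa²) = √(10.9 + 0.436) = 3.37, so δu/u = 0.0908.
Q is then a monomial in u, d, c:
δQ/Q = √((δu/u)² + (3·δd/d)² + (-1·δc/c)²) = √(0.00824 + 0.0489 + 0.00237) = 0.244

24.4%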